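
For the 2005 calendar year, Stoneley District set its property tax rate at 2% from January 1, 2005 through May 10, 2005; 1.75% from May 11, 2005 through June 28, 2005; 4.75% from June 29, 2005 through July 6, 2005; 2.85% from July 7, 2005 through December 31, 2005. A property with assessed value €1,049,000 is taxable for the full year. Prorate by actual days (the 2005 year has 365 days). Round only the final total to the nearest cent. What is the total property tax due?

January 1 – May 10, 2005: 130 days at 2% → €1,049,000 × 2% × 130/365 = €7,472.3288
May 11 – June 28, 2005: 49 days at 1.75% → €1,049,000 × 1.75% × 49/365 = €2,464.4315
June 29 – July 6, 2005: 8 days at 4.75% → €1,049,000 × 4.75% × 8/365 = €1,092.1096
July 7 – December 31, 2005: 178 days at 2.85% → €1,049,000 × 2.85% × 178/365 = €14,579.6630
Total = €25,608.5329

€25,608.53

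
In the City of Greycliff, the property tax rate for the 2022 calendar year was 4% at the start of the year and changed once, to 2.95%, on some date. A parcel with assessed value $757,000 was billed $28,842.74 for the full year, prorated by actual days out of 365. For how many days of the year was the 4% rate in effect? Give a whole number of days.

Let d = days at the first rate; then 365 − d days at the second rate.
$757,000 × [4%·d + 2.95%·(365−d)] / 365 = $28,842.74
Solving gives d = 299, so the new rate took effect on 27 Oct 2022.

299 days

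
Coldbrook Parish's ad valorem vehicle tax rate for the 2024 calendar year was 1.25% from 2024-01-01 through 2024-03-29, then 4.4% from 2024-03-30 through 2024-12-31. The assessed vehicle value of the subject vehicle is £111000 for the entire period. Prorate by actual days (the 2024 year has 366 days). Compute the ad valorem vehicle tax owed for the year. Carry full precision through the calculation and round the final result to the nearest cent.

£4033.76

2024-01-01 to 2024-03-29: 89 days at 1.25% → £111000 × 1.25% × 89/366 = £337.3975
2024-03-30 to 2024-12-31: 277 days at 4.4% → £111000 × 4.4% × 277/366 = £3696.3607
Total = £4033.7582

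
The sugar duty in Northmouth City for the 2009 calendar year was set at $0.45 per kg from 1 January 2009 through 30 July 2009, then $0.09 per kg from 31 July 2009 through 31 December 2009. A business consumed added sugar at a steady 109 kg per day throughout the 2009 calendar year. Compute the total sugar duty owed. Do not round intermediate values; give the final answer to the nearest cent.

1 January – 30 July 2009: 211 days × 109 kg/day = 22,999 kg at $0.45/kg → $10,349.55
31 July – 31 December 2009: 154 days × 109 kg/day = 16,786 kg at $0.09/kg → $1,510.74

$11,860.29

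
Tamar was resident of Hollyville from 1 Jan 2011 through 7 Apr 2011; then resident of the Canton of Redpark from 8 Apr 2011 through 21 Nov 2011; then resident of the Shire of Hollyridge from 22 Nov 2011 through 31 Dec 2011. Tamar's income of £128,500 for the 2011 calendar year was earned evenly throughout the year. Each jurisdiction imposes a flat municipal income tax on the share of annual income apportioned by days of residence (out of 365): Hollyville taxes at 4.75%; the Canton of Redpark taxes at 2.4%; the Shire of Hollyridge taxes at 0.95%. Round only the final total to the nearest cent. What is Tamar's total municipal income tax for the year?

Hollyville, 1 Jan – 7 Apr 2011: 97 days → £128,500 × 4.75% × 97/365 = £1,622.0925
The Canton of Redpark, 8 Apr – 21 Nov 2011: 228 days → £128,500 × 2.4% × 228/365 = £1,926.4438
The Shire of Hollyridge, 22 Nov – 31 Dec 2011: 40 days → £128,500 × 0.95% × 40/365 = £133.7808
Total = £3,682.3171

£3,682.32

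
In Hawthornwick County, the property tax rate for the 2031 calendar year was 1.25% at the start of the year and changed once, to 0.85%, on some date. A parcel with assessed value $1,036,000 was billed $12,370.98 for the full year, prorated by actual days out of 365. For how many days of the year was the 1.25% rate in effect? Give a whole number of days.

Let d = days at the first rate; then 365 − d days at the second rate.
$1,036,000 × [1.25%·d + 0.85%·(365−d)] / 365 = $12,370.98
Solving gives d = 314, so the new rate took effect on 11 November 2031.

314 days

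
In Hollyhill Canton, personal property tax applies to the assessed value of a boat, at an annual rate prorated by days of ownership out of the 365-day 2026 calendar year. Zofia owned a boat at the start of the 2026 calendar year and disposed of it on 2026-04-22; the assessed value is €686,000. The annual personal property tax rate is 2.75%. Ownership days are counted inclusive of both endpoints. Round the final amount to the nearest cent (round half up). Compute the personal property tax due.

Days held (2026-01-01 to 2026-04-22): 112 out of 365
Tax = €686,000 × 2.75% × 112/365 = €5,788.7123

€5,788.71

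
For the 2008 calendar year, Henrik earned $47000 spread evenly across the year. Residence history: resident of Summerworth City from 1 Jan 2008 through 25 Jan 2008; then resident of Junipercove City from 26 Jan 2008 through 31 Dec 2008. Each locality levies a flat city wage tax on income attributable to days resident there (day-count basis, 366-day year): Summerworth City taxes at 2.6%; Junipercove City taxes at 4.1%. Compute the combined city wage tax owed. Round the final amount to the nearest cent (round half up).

$1878.84

Summerworth City, 1 Jan – 25 Jan 2008: 25 days → $47000 × 2.6% × 25/366 = $83.4699
Junipercove City, 26 Jan – 31 Dec 2008: 341 days → $47000 × 4.1% × 341/366 = $1795.3743
Total = $1878.8443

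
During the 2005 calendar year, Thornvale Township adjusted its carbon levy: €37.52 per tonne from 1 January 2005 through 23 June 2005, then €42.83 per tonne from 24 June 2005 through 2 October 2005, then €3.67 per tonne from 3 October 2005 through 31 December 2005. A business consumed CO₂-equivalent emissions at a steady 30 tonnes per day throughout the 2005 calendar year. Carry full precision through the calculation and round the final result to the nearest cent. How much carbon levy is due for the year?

€335,538.30

1 January – 23 June 2005: 174 days × 30 tonnes/day = 5,220 tonnes at €37.52/tonne → €195,854.40
24 June – 2 October 2005: 101 days × 30 tonnes/day = 3,030 tonnes at €42.83/tonne → €129,774.90
3 October – 31 December 2005: 90 days × 30 tonnes/day = 2,700 tonnes at €3.67/tonne → €9,909.00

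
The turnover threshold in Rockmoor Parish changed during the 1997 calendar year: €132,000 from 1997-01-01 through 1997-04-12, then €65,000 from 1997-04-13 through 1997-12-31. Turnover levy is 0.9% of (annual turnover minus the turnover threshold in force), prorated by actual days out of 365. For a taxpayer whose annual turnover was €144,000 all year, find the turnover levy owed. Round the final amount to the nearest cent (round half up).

€542.49

1997-01-01 to 1997-04-12: 102 days, exemption €132,000 → (€144,000 − €132,000) × 0.9% × 102/365 = €30.1808
1997-04-13 to 1997-12-31: 263 days, exemption €65,000 → (€144,000 − €65,000) × 0.9% × 263/365 = €512.3096
Total = €542.4904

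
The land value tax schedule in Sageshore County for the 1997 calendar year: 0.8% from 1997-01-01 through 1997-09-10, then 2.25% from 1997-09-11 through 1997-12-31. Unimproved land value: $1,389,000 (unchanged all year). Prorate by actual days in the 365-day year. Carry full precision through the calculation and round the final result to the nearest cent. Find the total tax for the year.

$17,292.10

1997-01-01 to 1997-09-10: 253 days at 0.8% → $1,389,000 × 0.8% × 253/365 = $7,702.2904
1997-09-11 to 1997-12-31: 112 days at 2.25% → $1,389,000 × 2.25% × 112/365 = $9,589.8082
Total = $17,292.0986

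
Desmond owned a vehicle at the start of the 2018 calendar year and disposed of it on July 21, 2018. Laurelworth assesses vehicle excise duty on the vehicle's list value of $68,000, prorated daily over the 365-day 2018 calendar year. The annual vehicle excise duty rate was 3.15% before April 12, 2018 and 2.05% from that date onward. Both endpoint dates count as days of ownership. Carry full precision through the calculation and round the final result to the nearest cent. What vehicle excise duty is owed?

January 1 – April 11, 2018: 101 days at 3.15% → $68,000 × 3.15% × 101/365 = $592.7178
April 12 – July 21, 2018: 101 days at 2.05% → $68,000 × 2.05% × 101/365 = $385.7370
Total = $978.4548

$978.45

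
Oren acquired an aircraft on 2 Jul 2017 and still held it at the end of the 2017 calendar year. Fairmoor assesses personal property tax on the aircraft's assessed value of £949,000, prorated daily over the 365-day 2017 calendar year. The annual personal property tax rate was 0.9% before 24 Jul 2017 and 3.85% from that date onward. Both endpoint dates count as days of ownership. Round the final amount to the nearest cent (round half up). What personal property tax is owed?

2 Jul – 23 Jul 2017: 22 days at 0.9% → £949,000 × 0.9% × 22/365 = £514.8000
24 Jul – 31 Dec 2017: 161 days at 3.85% → £949,000 × 3.85% × 161/365 = £16,116.1000
Total = £16,630.9000

£16,630.90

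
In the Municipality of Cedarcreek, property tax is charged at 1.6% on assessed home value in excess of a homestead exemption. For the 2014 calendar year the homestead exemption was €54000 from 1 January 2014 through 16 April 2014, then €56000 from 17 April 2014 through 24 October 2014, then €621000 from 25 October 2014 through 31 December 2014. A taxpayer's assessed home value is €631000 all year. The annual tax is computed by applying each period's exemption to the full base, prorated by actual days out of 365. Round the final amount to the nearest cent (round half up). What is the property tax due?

€7525.13

1 January – 16 April 2014: 106 days, exemption €54000 → (€631000 − €54000) × 1.6% × 106/365 = €2681.0740
17 April – 24 October 2014: 191 days, exemption €56000 → (€631000 − €56000) × 1.6% × 191/365 = €4814.2466
25 October – 31 December 2014: 68 days, exemption €621000 → (€631000 − €621000) × 1.6% × 68/365 = €29.8082
Total = €7525.1288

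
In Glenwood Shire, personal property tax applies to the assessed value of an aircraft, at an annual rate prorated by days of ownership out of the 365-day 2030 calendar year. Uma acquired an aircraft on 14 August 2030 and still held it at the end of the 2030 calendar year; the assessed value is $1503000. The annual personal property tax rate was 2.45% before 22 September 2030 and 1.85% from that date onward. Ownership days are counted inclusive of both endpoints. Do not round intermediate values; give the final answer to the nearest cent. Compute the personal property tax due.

14 August – 21 September 2030: 39 days at 2.45% → $1503000 × 2.45% × 39/365 = $3934.5658
22 September – 31 December 2030: 101 days at 1.85% → $1503000 × 1.85% × 101/365 = $7694.1247
Total = $11628.6904

$11628.69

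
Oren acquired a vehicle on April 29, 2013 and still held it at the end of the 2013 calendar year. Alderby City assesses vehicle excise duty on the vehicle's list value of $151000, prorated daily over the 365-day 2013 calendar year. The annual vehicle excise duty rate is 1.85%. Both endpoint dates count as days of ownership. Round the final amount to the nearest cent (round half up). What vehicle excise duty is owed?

$1890.40

Days held (April 29 – December 31, 2013): 247 out of 365
Tax = $151000 × 1.85% × 247/365 = $1890.3959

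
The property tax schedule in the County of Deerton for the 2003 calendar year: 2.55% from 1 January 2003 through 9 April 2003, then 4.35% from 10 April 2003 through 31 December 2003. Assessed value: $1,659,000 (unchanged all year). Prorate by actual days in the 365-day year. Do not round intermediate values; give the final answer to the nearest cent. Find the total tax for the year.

1 January – 9 April 2003: 99 days at 2.55% → $1,659,000 × 2.55% × 99/365 = $11,474.3712
10 April – 31 December 2003: 266 days at 4.35% → $1,659,000 × 4.35% × 266/365 = $52,592.5726
Total = $64,066.9438

$64,066.94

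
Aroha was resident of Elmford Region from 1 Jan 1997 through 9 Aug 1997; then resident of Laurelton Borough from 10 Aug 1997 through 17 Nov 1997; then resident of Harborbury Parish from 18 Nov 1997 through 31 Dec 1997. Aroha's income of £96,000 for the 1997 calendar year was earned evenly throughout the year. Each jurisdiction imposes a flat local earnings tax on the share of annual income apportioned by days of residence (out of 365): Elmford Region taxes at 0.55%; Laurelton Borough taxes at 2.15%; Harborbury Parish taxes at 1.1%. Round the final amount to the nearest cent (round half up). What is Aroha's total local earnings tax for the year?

£1,012.47

Elmford Region, 1 Jan – 9 Aug 1997: 221 days → £96,000 × 0.55% × 221/365 = £319.6932
Laurelton Borough, 10 Aug – 17 Nov 1997: 100 days → £96,000 × 2.15% × 100/365 = £565.4795
Harborbury Parish, 18 Nov – 31 Dec 1997: 44 days → £96,000 × 1.1% × 44/365 = £127.2986
Total = £1,012.4712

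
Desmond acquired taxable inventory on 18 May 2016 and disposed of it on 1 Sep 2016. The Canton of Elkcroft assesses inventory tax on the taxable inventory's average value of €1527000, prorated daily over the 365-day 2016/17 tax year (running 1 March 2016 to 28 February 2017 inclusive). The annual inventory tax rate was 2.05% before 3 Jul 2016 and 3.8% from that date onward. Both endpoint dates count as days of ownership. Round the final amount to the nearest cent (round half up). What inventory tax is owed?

18 May – 2 Jul 2016: 46 days at 2.05% → €1527000 × 2.05% × 46/365 = €3945.0986
3 Jul – 1 Sep 2016: 61 days at 3.8% → €1527000 × 3.8% × 61/365 = €9697.4959
Total = €13642.5945

€13642.59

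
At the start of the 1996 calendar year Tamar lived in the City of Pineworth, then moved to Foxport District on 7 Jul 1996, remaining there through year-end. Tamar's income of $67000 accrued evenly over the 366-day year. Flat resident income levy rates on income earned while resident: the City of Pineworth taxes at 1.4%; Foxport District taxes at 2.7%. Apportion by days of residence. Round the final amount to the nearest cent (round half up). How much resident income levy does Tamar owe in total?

The City of Pineworth, 1 Jan – 6 Jul 1996: 188 days → $67000 × 1.4% × 188/366 = $481.8142
Foxport District, 7 Jul – 31 Dec 1996: 178 days → $67000 × 2.7% × 178/366 = $879.7869
Total = $1361.6011

$1361.60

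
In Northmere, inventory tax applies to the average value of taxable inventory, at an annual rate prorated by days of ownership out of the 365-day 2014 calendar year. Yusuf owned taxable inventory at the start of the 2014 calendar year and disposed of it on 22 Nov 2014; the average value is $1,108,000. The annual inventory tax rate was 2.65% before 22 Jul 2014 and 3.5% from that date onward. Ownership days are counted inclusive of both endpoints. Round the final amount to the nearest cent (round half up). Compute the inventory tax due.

1 Jan – 21 Jul 2014: 202 days at 2.65% → $1,108,000 × 2.65% × 202/365 = $16,249.6548
22 Jul – 22 Nov 2014: 124 days at 3.5% → $1,108,000 × 3.5% × 124/365 = $13,174.5753
Total = $29,424.2301

$29,424.23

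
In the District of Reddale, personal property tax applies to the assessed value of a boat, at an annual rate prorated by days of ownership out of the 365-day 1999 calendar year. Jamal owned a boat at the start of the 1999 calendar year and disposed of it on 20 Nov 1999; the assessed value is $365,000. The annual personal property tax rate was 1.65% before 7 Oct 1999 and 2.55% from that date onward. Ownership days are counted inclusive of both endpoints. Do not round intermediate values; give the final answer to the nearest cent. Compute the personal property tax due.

$5,751.00

1 Jan – 6 Oct 1999: 279 days at 1.65% → $365,000 × 1.65% × 279/365 = $4,603.5000
7 Oct – 20 Nov 1999: 45 days at 2.55% → $365,000 × 2.55% × 45/365 = $1,147.5000
Total = $5,751.0000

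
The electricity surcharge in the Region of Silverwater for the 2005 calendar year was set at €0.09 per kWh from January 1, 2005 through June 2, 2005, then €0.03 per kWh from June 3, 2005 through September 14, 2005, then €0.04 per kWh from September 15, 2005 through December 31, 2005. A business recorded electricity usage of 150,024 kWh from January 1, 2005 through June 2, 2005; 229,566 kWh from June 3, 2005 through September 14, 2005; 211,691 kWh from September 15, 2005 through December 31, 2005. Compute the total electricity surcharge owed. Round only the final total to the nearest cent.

€28856.78

January 1 – June 2, 2005: 150,024 kWh at €0.09/kWh → €13502.16
June 3 – September 14, 2005: 229,566 kWh at €0.03/kWh → €6886.98
September 15 – December 31, 2005: 211,691 kWh at €0.04/kWh → €8467.64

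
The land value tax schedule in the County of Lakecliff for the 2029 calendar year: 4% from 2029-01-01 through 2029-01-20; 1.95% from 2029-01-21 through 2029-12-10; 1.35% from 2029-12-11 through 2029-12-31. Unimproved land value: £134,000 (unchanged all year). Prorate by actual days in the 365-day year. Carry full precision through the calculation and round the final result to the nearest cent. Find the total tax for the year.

2029-01-01 to 2029-01-20: 20 days at 4% → £134,000 × 4% × 20/365 = £293.6986
2029-01-21 to 2029-12-10: 324 days at 1.95% → £134,000 × 1.95% × 324/365 = £2,319.4849
2029-12-11 to 2029-12-31: 21 days at 1.35% → £134,000 × 1.35% × 21/365 = £104.0795
Total = £2,717.2630

£2,717.26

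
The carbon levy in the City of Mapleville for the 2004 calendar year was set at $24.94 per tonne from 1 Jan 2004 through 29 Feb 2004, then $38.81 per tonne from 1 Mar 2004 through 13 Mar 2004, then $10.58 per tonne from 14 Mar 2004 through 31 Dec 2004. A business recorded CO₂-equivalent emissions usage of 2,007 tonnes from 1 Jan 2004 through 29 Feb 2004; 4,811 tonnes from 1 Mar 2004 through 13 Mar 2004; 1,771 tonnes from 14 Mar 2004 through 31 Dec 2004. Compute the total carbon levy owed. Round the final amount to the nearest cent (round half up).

1 Jan – 29 Feb 2004: 2,007 tonnes at $24.94/tonne → $50,054.58
1 Mar – 13 Mar 2004: 4,811 tonnes at $38.81/tonne → $186,714.91
14 Mar – 31 Dec 2004: 1,771 tonnes at $10.58/tonne → $18,737.18

$255,506.67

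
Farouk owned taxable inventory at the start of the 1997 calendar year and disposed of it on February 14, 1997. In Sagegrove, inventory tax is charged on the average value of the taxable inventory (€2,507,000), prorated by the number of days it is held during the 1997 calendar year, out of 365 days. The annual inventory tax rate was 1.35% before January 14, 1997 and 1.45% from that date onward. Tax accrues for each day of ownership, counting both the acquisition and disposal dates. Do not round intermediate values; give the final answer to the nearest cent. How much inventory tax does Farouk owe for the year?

€4,392.40

January 1 – January 13, 1997: 13 days at 1.35% → €2,507,000 × 1.35% × 13/365 = €1,205.4205
January 14 – February 14, 1997: 32 days at 1.45% → €2,507,000 × 1.45% × 32/365 = €3,186.9808
Total = €4,392.4014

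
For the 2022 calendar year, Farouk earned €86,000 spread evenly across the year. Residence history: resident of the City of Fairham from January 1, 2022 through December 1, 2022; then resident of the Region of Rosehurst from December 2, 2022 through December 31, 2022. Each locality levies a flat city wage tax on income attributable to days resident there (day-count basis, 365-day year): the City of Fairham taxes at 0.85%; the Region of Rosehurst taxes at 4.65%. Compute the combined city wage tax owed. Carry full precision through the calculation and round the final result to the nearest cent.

The City of Fairham, January 1 – December 1, 2022: 335 days → €86,000 × 0.85% × 335/365 = €670.9178
The Region of Rosehurst, December 2 – December 31, 2022: 30 days → €86,000 × 4.65% × 30/365 = €328.6849
Total = €999.6027

€999.60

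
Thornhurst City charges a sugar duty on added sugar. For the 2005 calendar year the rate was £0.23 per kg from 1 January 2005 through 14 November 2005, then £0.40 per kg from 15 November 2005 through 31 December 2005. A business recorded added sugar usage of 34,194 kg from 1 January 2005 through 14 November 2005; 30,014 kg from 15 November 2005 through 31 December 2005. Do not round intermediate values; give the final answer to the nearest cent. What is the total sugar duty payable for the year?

£19,870.22

1 January – 14 November 2005: 34,194 kg at £0.23/kg → £7,864.62
15 November – 31 December 2005: 30,014 kg at £0.40/kg → £12,005.60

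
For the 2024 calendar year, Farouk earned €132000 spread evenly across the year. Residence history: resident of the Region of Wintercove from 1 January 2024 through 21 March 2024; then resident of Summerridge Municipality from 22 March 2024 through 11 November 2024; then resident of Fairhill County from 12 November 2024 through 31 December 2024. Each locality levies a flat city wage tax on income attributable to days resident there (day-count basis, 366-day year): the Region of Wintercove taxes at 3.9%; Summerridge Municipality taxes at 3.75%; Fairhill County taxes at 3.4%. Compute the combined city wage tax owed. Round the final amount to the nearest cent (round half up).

The Region of Wintercove, 1 January – 21 March 2024: 81 days → €132000 × 3.9% × 81/366 = €1139.3115
Summerridge Municipality, 22 March – 11 November 2024: 235 days → €132000 × 3.75% × 235/366 = €3178.2787
Fairhill County, 12 November – 31 December 2024: 50 days → €132000 × 3.4% × 50/366 = €613.1148
Total = €4930.7049

€4930.70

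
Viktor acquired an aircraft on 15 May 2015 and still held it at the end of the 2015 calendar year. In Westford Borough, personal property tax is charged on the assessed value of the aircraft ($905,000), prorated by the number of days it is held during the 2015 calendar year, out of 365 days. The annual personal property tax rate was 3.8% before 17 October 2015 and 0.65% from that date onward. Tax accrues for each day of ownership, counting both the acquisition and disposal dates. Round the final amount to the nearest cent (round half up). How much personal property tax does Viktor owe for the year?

15 May – 16 October 2015: 155 days at 3.8% → $905,000 × 3.8% × 155/365 = $14,603.9726
17 October – 31 December 2015: 76 days at 0.65% → $905,000 × 0.65% × 76/365 = $1,224.8493
Total = $15,828.8219

$15,828.82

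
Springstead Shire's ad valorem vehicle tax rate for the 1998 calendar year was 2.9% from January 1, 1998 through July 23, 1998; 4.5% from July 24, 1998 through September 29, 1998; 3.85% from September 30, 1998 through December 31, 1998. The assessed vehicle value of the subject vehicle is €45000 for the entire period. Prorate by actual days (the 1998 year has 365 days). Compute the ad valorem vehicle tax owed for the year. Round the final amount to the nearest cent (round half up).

January 1 – July 23, 1998: 204 days at 2.9% → €45000 × 2.9% × 204/365 = €729.3699
July 24 – September 29, 1998: 68 days at 4.5% → €45000 × 4.5% × 68/365 = €377.2603
September 30 – December 31, 1998: 93 days at 3.85% → €45000 × 3.85% × 93/365 = €441.4315
Total = €1548.0616

€1548.06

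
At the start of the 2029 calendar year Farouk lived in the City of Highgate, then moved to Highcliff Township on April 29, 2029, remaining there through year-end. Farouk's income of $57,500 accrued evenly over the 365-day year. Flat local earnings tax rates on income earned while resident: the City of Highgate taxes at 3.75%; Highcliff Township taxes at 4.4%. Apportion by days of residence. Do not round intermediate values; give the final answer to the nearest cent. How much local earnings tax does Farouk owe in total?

The City of Highgate, January 1 – April 28, 2029: 118 days → $57,500 × 3.75% × 118/365 = $697.0890
Highcliff Township, April 29 – December 31, 2029: 247 days → $57,500 × 4.4% × 247/365 = $1,712.0822
Total = $2,409.1712

$2,409.17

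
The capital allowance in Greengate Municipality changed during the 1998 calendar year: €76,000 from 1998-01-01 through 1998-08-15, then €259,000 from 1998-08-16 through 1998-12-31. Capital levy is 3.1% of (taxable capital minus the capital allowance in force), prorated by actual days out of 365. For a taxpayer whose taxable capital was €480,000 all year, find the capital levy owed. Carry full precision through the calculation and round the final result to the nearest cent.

€10,379.14

1998-01-01 to 1998-08-15: 227 days, exemption €76,000 → (€480,000 − €76,000) × 3.1% × 227/365 = €7,788.8986
1998-08-16 to 1998-12-31: 138 days, exemption €259,000 → (€480,000 − €259,000) × 3.1% × 138/365 = €2,590.2411
Total = €10,379.1397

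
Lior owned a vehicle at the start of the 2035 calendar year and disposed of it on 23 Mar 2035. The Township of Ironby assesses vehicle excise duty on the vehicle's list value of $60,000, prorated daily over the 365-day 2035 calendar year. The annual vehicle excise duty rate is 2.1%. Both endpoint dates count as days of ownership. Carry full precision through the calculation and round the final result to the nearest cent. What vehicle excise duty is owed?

$283.07

Days held (1 Jan – 23 Mar 2035): 82 out of 365
Tax = $60,000 × 2.1% × 82/365 = $283.0685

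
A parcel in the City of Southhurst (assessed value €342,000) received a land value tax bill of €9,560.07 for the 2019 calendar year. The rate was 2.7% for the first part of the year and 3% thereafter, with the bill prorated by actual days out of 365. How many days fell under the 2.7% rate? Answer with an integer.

249 days

Let d = days at the first rate; then 365 − d days at the second rate.
€342,000 × [2.7%·d + 3%·(365−d)] / 365 = €9,560.07
Solving gives d = 249, so the new rate took effect on September 7, 2019.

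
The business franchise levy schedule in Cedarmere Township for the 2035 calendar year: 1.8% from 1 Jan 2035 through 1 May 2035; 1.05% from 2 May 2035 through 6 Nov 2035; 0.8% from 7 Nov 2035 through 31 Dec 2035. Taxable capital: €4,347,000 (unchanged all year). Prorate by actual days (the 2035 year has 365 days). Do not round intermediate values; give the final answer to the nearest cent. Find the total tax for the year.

€54,813.88

1 Jan – 1 May 2035: 121 days at 1.8% → €4,347,000 × 1.8% × 121/365 = €25,939.0849
2 May – 6 Nov 2035: 189 days at 1.05% → €4,347,000 × 1.05% × 189/365 = €23,634.5795
7 Nov – 31 Dec 2035: 55 days at 0.8% → €4,347,000 × 0.8% × 55/365 = €5,240.2192
Total = €54,813.8836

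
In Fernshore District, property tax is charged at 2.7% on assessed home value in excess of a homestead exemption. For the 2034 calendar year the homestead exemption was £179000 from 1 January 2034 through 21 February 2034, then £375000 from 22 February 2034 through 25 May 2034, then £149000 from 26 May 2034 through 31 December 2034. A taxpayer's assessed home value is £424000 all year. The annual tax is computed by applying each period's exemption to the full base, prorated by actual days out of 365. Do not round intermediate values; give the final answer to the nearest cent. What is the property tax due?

£5754.85

1 January – 21 February 2034: 52 days, exemption £179000 → (£424000 − £179000) × 2.7% × 52/365 = £942.4110
22 February – 25 May 2034: 93 days, exemption £375000 → (£424000 − £375000) × 2.7% × 93/365 = £337.0932
26 May – 31 December 2034: 220 days, exemption £149000 → (£424000 − £149000) × 2.7% × 220/365 = £4475.3425
Total = £5754.8466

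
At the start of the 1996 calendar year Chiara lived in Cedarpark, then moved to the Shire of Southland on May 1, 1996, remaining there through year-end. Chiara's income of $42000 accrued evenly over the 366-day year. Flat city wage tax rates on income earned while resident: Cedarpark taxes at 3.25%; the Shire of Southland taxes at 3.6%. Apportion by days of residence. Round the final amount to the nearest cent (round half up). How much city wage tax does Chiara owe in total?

Cedarpark, January 1 – April 30, 1996: 121 days → $42000 × 3.25% × 121/366 = $451.2705
The Shire of Southland, May 1 – December 31, 1996: 245 days → $42000 × 3.6% × 245/366 = $1012.1311
Total = $1463.4016

$1463.40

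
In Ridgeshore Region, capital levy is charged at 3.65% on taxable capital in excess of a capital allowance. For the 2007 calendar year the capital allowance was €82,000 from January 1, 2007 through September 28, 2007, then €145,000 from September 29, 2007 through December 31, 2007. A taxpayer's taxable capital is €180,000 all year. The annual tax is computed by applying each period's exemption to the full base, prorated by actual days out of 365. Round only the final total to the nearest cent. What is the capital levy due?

€2,984.80

January 1 – September 28, 2007: 271 days, exemption €82,000 → (€180,000 − €82,000) × 3.65% × 271/365 = €2,655.8000
September 29 – December 31, 2007: 94 days, exemption €145,000 → (€180,000 − €145,000) × 3.65% × 94/365 = €329.0000
Total = €2,984.8000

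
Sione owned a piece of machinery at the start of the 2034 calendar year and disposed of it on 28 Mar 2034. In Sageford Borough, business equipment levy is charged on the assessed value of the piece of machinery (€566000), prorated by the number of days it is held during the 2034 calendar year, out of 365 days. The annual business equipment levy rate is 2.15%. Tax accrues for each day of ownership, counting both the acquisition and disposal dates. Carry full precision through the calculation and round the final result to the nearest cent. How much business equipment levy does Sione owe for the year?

€2900.56

Days held (1 Jan – 28 Mar 2034): 87 out of 365
Tax = €566000 × 2.15% × 87/365 = €2900.5562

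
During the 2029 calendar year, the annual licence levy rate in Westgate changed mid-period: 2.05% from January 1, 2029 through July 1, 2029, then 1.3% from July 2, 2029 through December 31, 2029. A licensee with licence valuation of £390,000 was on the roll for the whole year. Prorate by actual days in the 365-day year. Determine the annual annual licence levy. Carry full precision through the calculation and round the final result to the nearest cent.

January 1 – July 1, 2029: 182 days at 2.05% → £390,000 × 2.05% × 182/365 = £3,986.5479
July 2 – December 31, 2029: 183 days at 1.3% → £390,000 × 1.3% × 183/365 = £2,541.9452
Total = £6,528.4932

£6,528.49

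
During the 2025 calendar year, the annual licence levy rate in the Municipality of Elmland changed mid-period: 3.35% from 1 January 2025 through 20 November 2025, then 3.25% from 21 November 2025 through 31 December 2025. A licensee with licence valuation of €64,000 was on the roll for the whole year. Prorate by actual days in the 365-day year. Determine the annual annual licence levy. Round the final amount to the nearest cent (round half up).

€2,136.81

1 January – 20 November 2025: 324 days at 3.35% → €64,000 × 3.35% × 324/365 = €1,903.1671
21 November – 31 December 2025: 41 days at 3.25% → €64,000 × 3.25% × 41/365 = €233.6438
Total = €2,136.8110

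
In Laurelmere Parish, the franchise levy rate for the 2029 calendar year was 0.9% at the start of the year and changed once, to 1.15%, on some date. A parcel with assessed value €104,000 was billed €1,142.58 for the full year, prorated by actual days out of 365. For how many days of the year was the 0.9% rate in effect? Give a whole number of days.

75 days

Let d = days at the first rate; then 365 − d days at the second rate.
€104,000 × [0.9%·d + 1.15%·(365−d)] / 365 = €1,142.58
Solving gives d = 75, so the new rate took effect on 17 Mar 2029.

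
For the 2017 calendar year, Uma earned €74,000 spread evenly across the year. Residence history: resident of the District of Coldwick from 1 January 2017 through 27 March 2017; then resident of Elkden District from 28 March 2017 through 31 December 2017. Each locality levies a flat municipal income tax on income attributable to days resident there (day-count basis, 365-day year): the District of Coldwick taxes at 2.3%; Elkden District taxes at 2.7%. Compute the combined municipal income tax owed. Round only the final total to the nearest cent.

The District of Coldwick, 1 January – 27 March 2017: 86 days → €74,000 × 2.3% × 86/365 = €401.0192
Elkden District, 28 March – 31 December 2017: 279 days → €74,000 × 2.7% × 279/365 = €1,527.2384
Total = €1,928.2575

€1,928.26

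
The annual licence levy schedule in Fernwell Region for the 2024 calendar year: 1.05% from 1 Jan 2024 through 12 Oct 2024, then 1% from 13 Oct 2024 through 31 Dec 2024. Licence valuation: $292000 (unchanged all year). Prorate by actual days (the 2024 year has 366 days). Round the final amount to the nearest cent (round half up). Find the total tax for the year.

1 Jan – 12 Oct 2024: 286 days at 1.05% → $292000 × 1.05% × 286/366 = $2395.8361
13 Oct – 31 Dec 2024: 80 days at 1% → $292000 × 1% × 80/366 = $638.2514
Total = $3034.0874

$3034.09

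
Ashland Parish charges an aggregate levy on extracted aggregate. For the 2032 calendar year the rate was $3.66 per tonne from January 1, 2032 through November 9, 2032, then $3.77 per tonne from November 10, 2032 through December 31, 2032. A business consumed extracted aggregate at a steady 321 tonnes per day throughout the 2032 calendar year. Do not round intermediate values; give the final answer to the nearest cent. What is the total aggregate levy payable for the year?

January 1 – November 9, 2032: 314 days × 321 tonnes/day = 100,794 tonnes at $3.66/tonne → $368,906.04
November 10 – December 31, 2032: 52 days × 321 tonnes/day = 16,692 tonnes at $3.77/tonne → $62,928.84

$431,834.88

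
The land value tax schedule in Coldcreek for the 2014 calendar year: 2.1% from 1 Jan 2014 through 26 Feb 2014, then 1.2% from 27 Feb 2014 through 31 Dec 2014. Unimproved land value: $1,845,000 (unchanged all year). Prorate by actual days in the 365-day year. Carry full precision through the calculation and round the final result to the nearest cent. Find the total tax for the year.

$24,733.11

1 Jan – 26 Feb 2014: 57 days at 2.1% → $1,845,000 × 2.1% × 57/365 = $6,050.5890
27 Feb – 31 Dec 2014: 308 days at 1.2% → $1,845,000 × 1.2% × 308/365 = $18,682.5205
Total = $24,733.1096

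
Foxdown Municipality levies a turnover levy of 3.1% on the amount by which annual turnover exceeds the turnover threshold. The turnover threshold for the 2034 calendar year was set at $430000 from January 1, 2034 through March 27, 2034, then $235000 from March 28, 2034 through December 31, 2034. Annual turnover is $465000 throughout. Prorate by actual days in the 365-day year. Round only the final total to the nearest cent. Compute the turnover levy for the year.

January 1 – March 27, 2034: 86 days, exemption $430000 → ($465000 − $430000) × 3.1% × 86/365 = $255.6438
March 28 – December 31, 2034: 279 days, exemption $235000 → ($465000 − $235000) × 3.1% × 279/365 = $5450.0548
Total = $5705.6986

$5705.70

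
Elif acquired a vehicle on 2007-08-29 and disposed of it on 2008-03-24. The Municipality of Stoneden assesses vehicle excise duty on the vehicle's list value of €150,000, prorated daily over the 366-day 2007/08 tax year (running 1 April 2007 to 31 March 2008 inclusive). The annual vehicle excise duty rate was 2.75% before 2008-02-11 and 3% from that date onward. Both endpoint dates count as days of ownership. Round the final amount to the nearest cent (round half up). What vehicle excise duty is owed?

2007-08-29 to 2008-02-10: 166 days at 2.75% → €150,000 × 2.75% × 166/366 = €1,870.9016
2008-02-11 to 2008-03-24: 43 days at 3% → €150,000 × 3% × 43/366 = €528.6885
Total = €2,399.5902

€2,399.59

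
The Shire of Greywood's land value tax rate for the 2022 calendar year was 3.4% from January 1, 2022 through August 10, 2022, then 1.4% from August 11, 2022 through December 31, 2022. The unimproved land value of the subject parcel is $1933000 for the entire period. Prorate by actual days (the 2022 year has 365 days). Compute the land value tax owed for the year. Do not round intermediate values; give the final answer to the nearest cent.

January 1 – August 10, 2022: 222 days at 3.4% → $1933000 × 3.4% × 222/365 = $39973.3808
August 11 – December 31, 2022: 143 days at 1.4% → $1933000 × 1.4% × 143/365 = $10602.3726
Total = $50575.7534

$50575.75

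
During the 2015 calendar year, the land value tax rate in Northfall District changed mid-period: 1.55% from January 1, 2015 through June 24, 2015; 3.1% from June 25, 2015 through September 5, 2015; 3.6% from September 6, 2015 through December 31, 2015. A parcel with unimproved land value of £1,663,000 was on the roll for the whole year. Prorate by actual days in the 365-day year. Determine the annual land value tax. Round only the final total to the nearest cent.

January 1 – June 24, 2015: 175 days at 1.55% → £1,663,000 × 1.55% × 175/365 = £12,358.5959
June 25 – September 5, 2015: 73 days at 3.1% → £1,663,000 × 3.1% × 73/365 = £10,310.6000
September 6 – December 31, 2015: 117 days at 3.6% → £1,663,000 × 3.6% × 117/365 = £19,190.5644
Total = £41,859.7603

£41,859.76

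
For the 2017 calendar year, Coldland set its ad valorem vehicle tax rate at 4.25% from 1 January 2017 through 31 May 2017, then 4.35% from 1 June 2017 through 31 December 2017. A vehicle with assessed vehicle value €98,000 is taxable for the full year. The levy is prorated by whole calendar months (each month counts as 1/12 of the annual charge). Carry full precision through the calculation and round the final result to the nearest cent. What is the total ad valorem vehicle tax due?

1 January – 31 May 2017: 5 months at 4.25% → €98,000 × 4.25% × 5/12 = €1,735.4167
1 June – 31 December 2017: 7 months at 4.35% → €98,000 × 4.35% × 7/12 = €2,486.7500
Total = €4,222.1667

€4,222.17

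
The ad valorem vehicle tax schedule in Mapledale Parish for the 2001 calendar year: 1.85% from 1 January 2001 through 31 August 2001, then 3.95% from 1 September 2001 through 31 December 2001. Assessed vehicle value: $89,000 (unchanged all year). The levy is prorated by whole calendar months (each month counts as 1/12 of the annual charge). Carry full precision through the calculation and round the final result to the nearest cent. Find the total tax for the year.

$2,269.50

1 January – 31 August 2001: 8 months at 1.85% → $89,000 × 1.85% × 8/12 = $1,097.6667
1 September – 31 December 2001: 4 months at 3.95% → $89,000 × 3.95% × 4/12 = $1,171.8333
Total = $2,269.5000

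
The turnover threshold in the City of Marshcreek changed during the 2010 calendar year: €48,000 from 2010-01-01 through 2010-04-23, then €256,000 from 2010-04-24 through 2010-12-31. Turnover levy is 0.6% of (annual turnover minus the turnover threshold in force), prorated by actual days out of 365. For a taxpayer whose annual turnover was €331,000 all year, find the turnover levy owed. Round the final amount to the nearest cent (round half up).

2010-01-01 to 2010-04-23: 113 days, exemption €48,000 → (€331,000 − €48,000) × 0.6% × 113/365 = €525.6822
2010-04-24 to 2010-12-31: 252 days, exemption €256,000 → (€331,000 − €256,000) × 0.6% × 252/365 = €310.6849
Total = €836.3671

€836.37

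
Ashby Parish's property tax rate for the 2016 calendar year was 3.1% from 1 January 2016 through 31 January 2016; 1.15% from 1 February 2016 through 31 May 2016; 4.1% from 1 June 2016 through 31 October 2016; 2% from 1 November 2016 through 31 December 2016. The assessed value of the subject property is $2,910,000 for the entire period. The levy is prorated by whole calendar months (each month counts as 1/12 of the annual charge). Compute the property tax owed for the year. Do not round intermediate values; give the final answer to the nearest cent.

$78,085.00

1 January – 31 January 2016: 1 month at 3.1% → $2,910,000 × 3.1% × 1/12 = $7,517.5000
1 February – 31 May 2016: 4 months at 1.15% → $2,910,000 × 1.15% × 4/12 = $11,155.0000
1 June – 31 October 2016: 5 months at 4.1% → $2,910,000 × 4.1% × 5/12 = $49,712.5000
1 November – 31 December 2016: 2 months at 2% → $2,910,000 × 2% × 2/12 = $9,700.0000
Total = $78,085.0000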